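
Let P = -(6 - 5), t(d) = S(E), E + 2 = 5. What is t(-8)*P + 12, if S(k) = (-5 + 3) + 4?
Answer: 10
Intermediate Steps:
E = 3 (E = -2 + 5 = 3)
S(k) = 2 (S(k) = -2 + 4 = 2)
t(d) = 2
P = -1 (P = -1*1 = -1)
t(-8)*P + 12 = 2*(-1) + 12 = -2 + 12 = 10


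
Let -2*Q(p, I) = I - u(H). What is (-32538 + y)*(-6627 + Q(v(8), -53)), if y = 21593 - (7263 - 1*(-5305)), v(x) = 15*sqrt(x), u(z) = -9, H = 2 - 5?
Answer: 155303365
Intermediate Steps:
H = -3
y = 9025 (y = 21593 - (7263 + 5305) = 21593 - 1*12568 = 21593 - 12568 = 9025)
Q(p, I) = -9/2 - I/2 (Q(p, I) = -(I - 1*(-9))/2 = -(I + 9)/2 = -(9 + I)/2 = -9/2 - I/2)
(-32538 + y)*(-6627 + Q(v(8), -53)) = (-32538 + 9025)*(-6627 + (-9/2 - 1/2*(-53))) = -23513*(-6627 + (-9/2 + 53/2)) = -23513*(-6627 + 22) = -23513*(-6605) = 155303365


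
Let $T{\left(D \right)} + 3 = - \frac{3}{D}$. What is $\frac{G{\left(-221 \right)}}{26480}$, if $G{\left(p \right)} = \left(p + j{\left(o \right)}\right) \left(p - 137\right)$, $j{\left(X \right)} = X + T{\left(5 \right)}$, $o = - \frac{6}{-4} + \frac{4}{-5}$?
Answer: $\frac{400781}{132400} \approx 3.027$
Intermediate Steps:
$o = \frac{7}{10}$ ($o = \left(-6\right) \left(- \frac{1}{4}\right) + 4 \left(- \frac{1}{5}\right) = \frac{3}{2} - \frac{4}{5} = \frac{7}{10} \approx 0.7$)
$T{\left(D \right)} = -3 - \frac{3}{D}$
$j{\left(X \right)} = - \frac{18}{5} + X$ ($j{\left(X \right)} = X - \left(3 + \frac{3}{5}\right) = X - \frac{18}{5} = - \frac{18}{5} + X$)
$G{\left(p \right)} = \left(-137 + p\right) \left(- \frac{29}{10} + p\right)$ ($G{\left(p \right)} = \left(p + \left(- \frac{18}{5} + \frac{7}{10}\right)\right) \left(p - 137\right) = \left(p - \frac{29}{10}\right) \left(-137 + p\right) = \left(- \frac{29}{10} + p\right) \left(-137 + p\right) = \left(-137 + p\right) \left(- \frac{29}{10} + p\right)$)
$\frac{G{\left(-221 \right)}}{26480} = \frac{\frac{3973}{10} + \left(-221\right)^{2} - - \frac{309179}{10}}{26480} = \left(\frac{3973}{10} + 48841 + \frac{309179}{10}\right) \frac{1}{26480} = \frac{400781}{5} \cdot \frac{1}{26480} = \frac{400781}{132400}$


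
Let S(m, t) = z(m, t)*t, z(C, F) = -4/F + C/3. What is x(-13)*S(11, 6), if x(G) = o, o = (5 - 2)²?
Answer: 162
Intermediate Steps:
z(C, F) = -4/F + C/3 (z(C, F) = -4/F + C*(⅓) = -4/F + C/3)
o = 9 (o = 3² = 9)
S(m, t) = t*(-4/t + m/3) (S(m, t) = (-4/t + m/3)*t = t*(-4/t + m/3))
x(G) = 9
x(-13)*S(11, 6) = 9*(-4 + (⅓)*11*6) = 9*(-4 + 22) = 9*18 = 162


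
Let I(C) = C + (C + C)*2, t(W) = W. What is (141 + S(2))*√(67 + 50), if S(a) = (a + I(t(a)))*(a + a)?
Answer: 567*√13 ≈ 2044.3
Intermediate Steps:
I(C) = 5*C (I(C) = C + (2*C)*2 = C + 4*C = 5*C)
S(a) = 12*a² (S(a) = (a + 5*a)*(a + a) = (6*a)*(2*a) = 12*a²)
(141 + S(2))*√(67 + 50) = (141 + 12*2²)*√(67 + 50) = (141 + 12*4)*√117 = (141 + 48)*(3*√13) = 189*(3*√13) = 567*√13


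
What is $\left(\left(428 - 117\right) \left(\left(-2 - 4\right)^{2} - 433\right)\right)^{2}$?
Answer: $15244100089$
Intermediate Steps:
$\left(\left(428 - 117\right) \left(\left(-2 - 4\right)^{2} - 433\right)\right)^{2} = \left(311 \left(\left(-6\right)^{2} - 433\right)\right)^{2} = \left(311 \left(36 - 433\right)\right)^{2} = \left(311 \left(-397\right)\right)^{2} = \left(-123467\right)^{2} = 15244100089$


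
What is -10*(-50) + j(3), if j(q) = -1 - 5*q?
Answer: 484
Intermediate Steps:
-10*(-50) + j(3) = -10*(-50) + (-1 - 5*3) = 500 + (-1 - 15) = 500 - 16 = 484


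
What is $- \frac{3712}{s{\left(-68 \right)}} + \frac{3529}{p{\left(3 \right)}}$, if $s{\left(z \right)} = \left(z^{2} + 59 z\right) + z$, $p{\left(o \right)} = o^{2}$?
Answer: $\frac{58949}{153} \approx 385.29$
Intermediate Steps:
$s{\left(z \right)} = z^{2} + 60 z$
$- \frac{3712}{s{\left(-68 \right)}} + \frac{3529}{p{\left(3 \right)}} = - \frac{3712}{\left(-68\right) \left(60 - 68\right)} + \frac{3529}{3^{2}} = - \frac{3712}{\left(-68\right) \left(-8\right)} + \frac{3529}{9} = - \frac{3712}{544} + 3529 \cdot \frac{1}{9} = \left(-3712\right) \frac{1}{544} + \frac{3529}{9} = - \frac{116}{17} + \frac{3529}{9} = \frac{58949}{153}$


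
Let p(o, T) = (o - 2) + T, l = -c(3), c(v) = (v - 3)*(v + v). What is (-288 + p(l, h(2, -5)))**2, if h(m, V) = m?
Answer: 82944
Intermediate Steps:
c(v) = 2*v*(-3 + v) (c(v) = (-3 + v)*(2*v) = 2*v*(-3 + v))
l = 0 (l = -2*3*(-3 + 3) = -2*3*0 = -1*0 = 0)
p(o, T) = -2 + T + o (p(o, T) = (-2 + o) + T = -2 + T + o)
(-288 + p(l, h(2, -5)))**2 = (-288 + (-2 + 2 + 0))**2 = (-288 + 0)**2 = (-288)**2 = 82944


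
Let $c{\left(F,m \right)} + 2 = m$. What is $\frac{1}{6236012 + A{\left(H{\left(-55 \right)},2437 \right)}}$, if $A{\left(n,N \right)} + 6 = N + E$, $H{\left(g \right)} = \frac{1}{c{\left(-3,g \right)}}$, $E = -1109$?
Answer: $\frac{1}{6237334} \approx 1.6032 \cdot 10^{-7}$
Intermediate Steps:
$c{\left(F,m \right)} = -2 + m$
$H{\left(g \right)} = \frac{1}{-2 + g}$
$A{\left(n,N \right)} = -1115 + N$ ($A{\left(n,N \right)} = -6 + \left(N - 1109\right) = -6 + \left(-1109 + N\right) = -1115 + N$)
$\frac{1}{6236012 + A{\left(H{\left(-55 \right)},2437 \right)}} = \frac{1}{6236012 + \left(-1115 + 2437\right)} = \frac{1}{6236012 + 1322} = \frac{1}{6237334}$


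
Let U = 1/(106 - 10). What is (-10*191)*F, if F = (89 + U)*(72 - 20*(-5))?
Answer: -350900425/12 ≈ -2.9242e+7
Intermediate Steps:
U = 1/96 ≈ 0.010417
F = 367435/24 (F = (89 + 1/96)*(72 - 20*(-5)) = 8545*(72 + 100)/96 = (8545/96)*172 = 367435/24 ≈ 15310.)
(-10*191)*F = -10*191*(367435/24) = -1910*367435/24 = -350900425/12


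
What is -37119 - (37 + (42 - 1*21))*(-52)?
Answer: -34103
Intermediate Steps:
-37119 - (37 + (42 - 1*21))*(-52) = -37119 - (37 + (42 - 21))*(-52) = -37119 - (37 + 21)*(-52) = -37119 - 58*(-52) = -37119 - 1*(-3016) = -37119 + 3016 = -34103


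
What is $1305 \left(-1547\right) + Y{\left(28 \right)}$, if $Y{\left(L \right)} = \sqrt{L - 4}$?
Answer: $-2018835 + 2 \sqrt{6} \approx -2.0188 \cdot 10^{6}$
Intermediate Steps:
$Y{\left(L \right)} = \sqrt{-4 + L}$
$1305 \left(-1547\right) + Y{\left(28 \right)} = 1305 \left(-1547\right) + \sqrt{-4 + 28} = -2018835 + \sqrt{24} = -2018835 + 2 \sqrt{6}$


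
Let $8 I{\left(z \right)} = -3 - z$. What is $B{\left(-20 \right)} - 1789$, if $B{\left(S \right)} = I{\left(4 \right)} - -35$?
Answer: $- \frac{14039}{8} \approx -1754.9$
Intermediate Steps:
$I{\left(z \right)} = - \frac{3}{8} - \frac{z}{8}$ ($I{\left(z \right)} = \frac{-3 - z}{8} = - \frac{3}{8} - \frac{z}{8}$)
$B{\left(S \right)} = \frac{273}{8}$ ($B{\left(S \right)} = \left(- \frac{3}{8} - \frac{1}{2}\right) - -35 = \left(- \frac{3}{8} - \frac{1}{2}\right) + 35 = - \frac{7}{8} + 35 = \frac{273}{8}$)
$B{\left(-20 \right)} - 1789 = \frac{273}{8} - 1789 = - \frac{14039}{8}$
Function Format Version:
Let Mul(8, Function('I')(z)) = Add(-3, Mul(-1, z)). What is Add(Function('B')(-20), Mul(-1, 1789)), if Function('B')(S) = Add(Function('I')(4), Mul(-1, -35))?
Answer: Rational(-14039, 8) ≈ -1754.9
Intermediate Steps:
Function('I')(z) = Add(Rational(-3, 8), Mul(Rational(-1, 8), z)) (Function('I')(z) = Mul(Rational(1, 8), Add(-3, Mul(-1, z))) = Add(Rational(-3, 8), Mul(Rational(-1, 8), z)))
Function('B')(S) = Rational(273, 8) (Function('B')(S) = Add(Add(Rational(-3, 8), Mul(Rational(-1, 8), 4)), Mul(-1, -35)) = Add(Add(Rational(-3, 8), Rational(-1, 2)), 35) = Add(Rational(-7, 8), 35) = Rational(273, 8))
Add(Function('B')(-20), Mul(-1, 1789)) = Add(Rational(273, 8), Mul(-1, 1789)) = Add(Rational(273, 8), -1789) = Rational(-14039, 8)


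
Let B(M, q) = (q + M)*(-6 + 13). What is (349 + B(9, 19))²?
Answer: 297025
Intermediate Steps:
B(M, q) = 7*M + 7*q (B(M, q) = (M + q)*7 = 7*M + 7*q)
(349 + B(9, 19))² = (349 + (7*9 + 7*19))² = (349 + (63 + 133))² = (349 + 196)² = 545² = 297025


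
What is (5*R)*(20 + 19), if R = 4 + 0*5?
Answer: 780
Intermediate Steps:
R = 4 (R = 4 + 0 = 4)
(5*R)*(20 + 19) = (5*4)*(20 + 19) = 20*39 = 780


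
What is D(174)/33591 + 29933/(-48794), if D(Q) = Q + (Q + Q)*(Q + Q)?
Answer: 1637386443/546346418 ≈ 2.9970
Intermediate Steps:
D(Q) = Q + 4*Q² (D(Q) = Q + (2*Q)*(2*Q) = Q + 4*Q²)
D(174)/33591 + 29933/(-48794) = (174*(1 + 4*174))/33591 + 29933/(-48794) = (174*(1 + 696))*(1/33591) + 29933*(-1/48794) = (174*697)*(1/33591) - 29933/48794 = 121278*(1/33591) - 29933/48794 = 40426/11197 - 29933/48794 = 1637386443/546346418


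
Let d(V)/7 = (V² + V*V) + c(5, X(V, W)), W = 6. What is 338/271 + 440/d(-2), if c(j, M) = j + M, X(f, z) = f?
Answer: 13206/1897 ≈ 6.9615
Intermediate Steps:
c(j, M) = M + j
d(V) = 35 + 7*V + 14*V² (d(V) = 7*((V² + V*V) + (V + 5)) = 7*((V² + V²) + (5 + V)) = 7*(2*V² + (5 + V)) = 7*(5 + V + 2*V²) = 35 + 7*V + 14*V²)
338/271 + 440/d(-2) = 338/271 + 440/(35 + 7*(-2) + 14*(-2)²) = 338*(1/271) + 440/(35 - 14 + 14*4) = 338/271 + 440/(35 - 14 + 56) = 338/271 + 440/77 = 338/271 + 440*(1/77) = 338/271 + 40/7 = 13206/1897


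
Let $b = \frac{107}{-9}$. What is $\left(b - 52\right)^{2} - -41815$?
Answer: $\frac{3717640}{81} \approx 45897.0$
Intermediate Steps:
$b = - \frac{107}{9}$ ($b = 107 \left(- \frac{1}{9}\right) = - \frac{107}{9} \approx -11.889$)
$\left(b - 52\right)^{2} - -41815 = \left(- \frac{107}{9} - 52\right)^{2} - -41815 = \left(- \frac{575}{9}\right)^{2} + 41815 = \frac{330625}{81} + 41815 = \frac{3717640}{81}$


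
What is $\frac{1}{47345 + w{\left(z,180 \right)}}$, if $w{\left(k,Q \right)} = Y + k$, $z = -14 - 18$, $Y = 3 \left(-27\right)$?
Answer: $\frac{1}{47232} \approx 2.1172 \cdot 10^{-5}$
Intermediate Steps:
$Y = -81$
$z = -32$
$w{\left(k,Q \right)} = -81 + k$
$\frac{1}{47345 + w{\left(z,180 \right)}} = \frac{1}{47345 - 113} = \frac{1}{47232}$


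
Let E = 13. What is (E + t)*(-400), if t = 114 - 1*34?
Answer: -37200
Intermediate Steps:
t = 80 (t = 114 - 34 = 80)
(E + t)*(-400) = (13 + 80)*(-400) = 93*(-400) = -37200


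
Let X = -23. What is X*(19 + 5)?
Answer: -552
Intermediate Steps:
X*(19 + 5) = -23*(19 + 5) = -23*24 = -552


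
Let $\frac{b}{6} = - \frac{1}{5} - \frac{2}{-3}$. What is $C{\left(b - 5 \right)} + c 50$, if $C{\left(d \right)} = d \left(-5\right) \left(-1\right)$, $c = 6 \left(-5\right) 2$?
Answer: $-3011$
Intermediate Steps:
$b = \frac{14}{5}$ ($b = 6 \left(- \frac{1}{5} - \frac{2}{-3}\right) = 6 \left(\left(-1\right) \frac{1}{5} - - \frac{2}{3}\right) = 6 \left(- \frac{1}{5} + \frac{2}{3}\right) = 6 \cdot \frac{7}{15} = \frac{14}{5} \approx 2.8$)
$c = -60$ ($c = \left(-30\right) 2 = -60$)
$C{\left(d \right)} = 5 d$ ($C{\left(d \right)} = - 5 d \left(-1\right) = 5 d$)
$C{\left(b - 5 \right)} + c 50 = 5 \left(\frac{14}{5} - 5\right) - 3000 = 5 \left(- \frac{11}{5}\right) - 3000 = -11 - 3000 = -3011$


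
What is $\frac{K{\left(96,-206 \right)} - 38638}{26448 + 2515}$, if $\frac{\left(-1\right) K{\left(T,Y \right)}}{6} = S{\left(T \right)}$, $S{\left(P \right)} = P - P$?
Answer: $- \frac{38638}{28963} \approx -1.334$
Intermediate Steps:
$S{\left(P \right)} = 0$
$K{\left(T,Y \right)} = 0$ ($K{\left(T,Y \right)} = \left(-6\right) 0 = 0$)
$\frac{K{\left(96,-206 \right)} - 38638}{26448 + 2515} = \frac{0 - 38638}{26448 + 2515} = - \frac{38638}{28963}$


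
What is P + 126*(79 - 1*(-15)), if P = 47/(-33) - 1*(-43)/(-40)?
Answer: 15630781/1320 ≈ 11842.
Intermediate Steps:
P = -3299/1320 (P = 47*(-1/33) + 43*(-1/40) = -47/33 - 43/40 = -3299/1320 ≈ -2.4992)
P + 126*(79 - 1*(-15)) = -3299/1320 + 126*(79 - 1*(-15)) = -3299/1320 + 126*(79 + 15) = -3299/1320 + 126*94 = -3299/1320 + 11844 = 15630781/1320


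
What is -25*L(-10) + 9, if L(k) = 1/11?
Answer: 74/11 ≈ 6.7273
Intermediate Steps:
L(k) = 1/11
-25*L(-10) + 9 = -25*1/11 + 9 = -25/11 + 9 = 74/11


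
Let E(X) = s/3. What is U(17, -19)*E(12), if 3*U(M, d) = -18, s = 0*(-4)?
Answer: 0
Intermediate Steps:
s = 0
U(M, d) = -6 (U(M, d) = (⅓)*(-18) = -6)
E(X) = 0 (E(X) = 0/3 = 0*(⅓) = 0)
U(17, -19)*E(12) = -6*0 = 0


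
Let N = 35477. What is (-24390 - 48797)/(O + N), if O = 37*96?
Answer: -73187/39029 ≈ -1.8752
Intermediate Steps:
O = 3552
(-24390 - 48797)/(O + N) = (-24390 - 48797)/(3552 + 35477) = -73187/39029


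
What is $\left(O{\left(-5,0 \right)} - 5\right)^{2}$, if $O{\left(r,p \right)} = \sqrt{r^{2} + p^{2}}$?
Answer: $0$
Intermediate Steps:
$O{\left(r,p \right)} = \sqrt{p^{2} + r^{2}}$
$\left(O{\left(-5,0 \right)} - 5\right)^{2} = \left(\sqrt{0^{2} + \left(-5\right)^{2}} - 5\right)^{2} = \left(\sqrt{0 + 25} - 5\right)^{2} = \left(\sqrt{25} - 5\right)^{2} = \left(5 - 5\right)^{2} = 0^{2} = 0$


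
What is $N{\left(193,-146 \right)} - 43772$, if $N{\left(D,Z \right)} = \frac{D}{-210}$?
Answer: $- \frac{9192313}{210} \approx -43773.0$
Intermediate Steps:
$N{\left(D,Z \right)} = - \frac{D}{210}$ ($N{\left(D,Z \right)} = D \left(- \frac{1}{210}\right) = - \frac{D}{210}$)
$N{\left(193,-146 \right)} - 43772 = \left(- \frac{1}{210}\right) 193 - 43772 = - \frac{193}{210} - 43772 = - \frac{9192313}{210}$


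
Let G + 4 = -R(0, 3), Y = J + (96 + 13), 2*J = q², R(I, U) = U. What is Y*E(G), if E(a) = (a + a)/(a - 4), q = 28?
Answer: 7014/11 ≈ 637.64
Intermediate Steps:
J = 392 (J = (½)*28² = (½)*784 = 392)
Y = 501 (Y = 392 + (96 + 13) = 392 + 109 = 501)
G = -7 (G = -4 - 1*3 = -4 - 3 = -7)
E(a) = 2*a/(-4 + a) (E(a) = (2*a)/(-4 + a) = 2*a/(-4 + a))
Y*E(G) = 501*(2*(-7)/(-4 - 7)) = 501*(2*(-7)/(-11)) = 501*(2*(-7)*(-1/11)) = 501*(14/11) = 7014/11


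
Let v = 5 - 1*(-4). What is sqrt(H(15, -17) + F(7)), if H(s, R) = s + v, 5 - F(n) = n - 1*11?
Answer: sqrt(33) ≈ 5.7446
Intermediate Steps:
F(n) = 16 - n (F(n) = 5 - (n - 1*11) = 5 - (n - 11) = 5 - (-11 + n) = 5 + (11 - n) = 16 - n)
v = 9 (v = 5 + 4 = 9)
H(s, R) = 9 + s (H(s, R) = s + 9 = 9 + s)
sqrt(H(15, -17) + F(7)) = sqrt((9 + 15) + (16 - 1*7)) = sqrt(24 + (16 - 7)) = sqrt(24 + 9) = sqrt(33)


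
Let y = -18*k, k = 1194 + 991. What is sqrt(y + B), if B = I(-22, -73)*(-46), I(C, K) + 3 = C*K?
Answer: 2*I*sqrt(28267) ≈ 336.26*I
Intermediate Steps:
I(C, K) = -3 + C*K
B = -73738 (B = (-3 - 22*(-73))*(-46) = (-3 + 1606)*(-46) = 1603*(-46) = -73738)
k = 2185
y = -39330 (y = -18*2185 = -39330)
sqrt(y + B) = sqrt(-39330 - 73738) = sqrt(-113068) = 2*I*sqrt(28267)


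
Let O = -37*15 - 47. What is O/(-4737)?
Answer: 602/4737 ≈ 0.12708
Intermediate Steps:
O = -602 (O = -555 - 47 = -602)
O/(-4737) = -602/(-4737) = -602*(-1/4737) = 602/4737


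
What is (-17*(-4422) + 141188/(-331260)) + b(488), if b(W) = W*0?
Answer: 6225499513/82815 ≈ 75174.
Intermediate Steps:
b(W) = 0
(-17*(-4422) + 141188/(-331260)) + b(488) = (-17*(-4422) + 141188/(-331260)) + 0 = (75174 + 141188*(-1/331260)) + 0 = (75174 - 35297/82815) + 0 = 6225499513/82815 + 0 = 6225499513/82815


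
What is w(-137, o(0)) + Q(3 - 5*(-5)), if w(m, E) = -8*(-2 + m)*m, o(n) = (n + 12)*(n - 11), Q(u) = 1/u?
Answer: -4265631/28 ≈ -1.5234e+5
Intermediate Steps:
o(n) = (-11 + n)*(12 + n) (o(n) = (12 + n)*(-11 + n) = (-11 + n)*(12 + n))
w(m, E) = -8*m*(-2 + m)
w(-137, o(0)) + Q(3 - 5*(-5)) = 8*(-137)*(2 - 1*(-137)) + 1/(3 - 5*(-5)) = 8*(-137)*(2 + 137) + 1/(3 + 25) = 8*(-137)*139 + 1/28 = -152344 + 1/28 = -4265631/28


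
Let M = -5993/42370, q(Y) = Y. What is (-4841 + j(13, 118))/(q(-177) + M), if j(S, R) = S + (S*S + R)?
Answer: 192402170/7505483 ≈ 25.635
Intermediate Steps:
M = -5993/42370 (M = -5993*1/42370 = -5993/42370 ≈ -0.14144)
j(S, R) = R + S + S² (j(S, R) = S + (S² + R) = S + (R + S²) = R + S + S²)
(-4841 + j(13, 118))/(q(-177) + M) = (-4841 + (118 + 13 + 13²))/(-177 - 5993/42370) = (-4841 + (118 + 13 + 169))/(-7505483/42370) = (-4841 + 300)*(-42370/7505483) = -4541*(-42370/7505483) = 192402170/7505483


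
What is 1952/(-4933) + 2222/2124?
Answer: 3407539/5238846 ≈ 0.65044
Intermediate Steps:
1952/(-4933) + 2222/2124 = 1952*(-1/4933) + 2222*(1/2124) = -1952/4933 + 1111/1062 = 3407539/5238846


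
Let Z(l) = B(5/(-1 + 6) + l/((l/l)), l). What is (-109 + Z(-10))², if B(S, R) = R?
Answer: 14161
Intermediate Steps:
Z(l) = l
(-109 + Z(-10))² = (-109 - 10)² = (-119)² = 14161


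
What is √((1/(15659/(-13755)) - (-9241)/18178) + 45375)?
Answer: √75030400144997338042/40664186 ≈ 213.01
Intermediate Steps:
√((1/(15659/(-13755)) - (-9241)/18178) + 45375) = √((1/(15659*(-1/13755)) - (-9241)/18178) + 45375) = √((1/(-2237/1965) - 1*(-9241/18178)) + 45375) = √((-1965/2237 + 9241/18178) + 45375) = √(-15047653/40664186 + 45375) = √(1845122392097/40664186) = √75030400144997338042/40664186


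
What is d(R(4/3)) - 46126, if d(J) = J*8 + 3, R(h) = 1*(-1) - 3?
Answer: -46155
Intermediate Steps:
R(h) = -4 (R(h) = -1 - 3 = -4)
d(J) = 3 + 8*J (d(J) = 8*J + 3 = 3 + 8*J)
d(R(4/3)) - 46126 = (3 + 8*(-4)) - 46126 = (3 - 32) - 46126 = -29 - 46126 = -46155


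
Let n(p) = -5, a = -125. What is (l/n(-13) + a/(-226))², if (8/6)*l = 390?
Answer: 42876304/12769 ≈ 3357.8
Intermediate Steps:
l = 585/2 (l = (¾)*390 = 585/2 ≈ 292.50)
(l/n(-13) + a/(-226))² = ((585/2)/(-5) - 125/(-226))² = ((585/2)*(-⅕) - 125*(-1/226))² = (-117/2 + 125/226)² = (-6548/113)² = 42876304/12769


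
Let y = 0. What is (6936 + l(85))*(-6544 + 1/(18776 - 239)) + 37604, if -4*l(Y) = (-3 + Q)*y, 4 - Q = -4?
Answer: -280227410508/6179 ≈ -4.5352e+7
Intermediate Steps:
Q = 8 (Q = 4 - 1*(-4) = 4 + 4 = 8)
l(Y) = 0 (l(Y) = -(-3 + 8)*0/4 = -5*0/4 = -¼*0 = 0)
(6936 + l(85))*(-6544 + 1/(18776 - 239)) + 37604 = (6936 + 0)*(-6544 + 1/(18776 - 239)) + 37604 = 6936*(-6544 + 1/18537) + 37604 = 6936*(-121306127/18537) + 37604 = -280459765624/6179 + 37604 = -280227410508/6179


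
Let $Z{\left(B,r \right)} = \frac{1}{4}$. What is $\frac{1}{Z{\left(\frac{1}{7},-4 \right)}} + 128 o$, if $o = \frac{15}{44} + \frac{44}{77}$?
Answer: $\frac{9300}{77} \approx 120.78$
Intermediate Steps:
$Z{\left(B,r \right)} = \frac{1}{4}$
$o = \frac{281}{308}$ ($o = 15 \cdot \frac{1}{44} + 44 \cdot \frac{1}{77} = \frac{15}{44} + \frac{4}{7} = \frac{281}{308} \approx 0.91234$)
$\frac{1}{Z{\left(\frac{1}{7},-4 \right)}} + 128 o = \frac{1}{\frac{1}{4}} + 128 \cdot \frac{281}{308} = 4 + \frac{8992}{77} = \frac{9300}{77}$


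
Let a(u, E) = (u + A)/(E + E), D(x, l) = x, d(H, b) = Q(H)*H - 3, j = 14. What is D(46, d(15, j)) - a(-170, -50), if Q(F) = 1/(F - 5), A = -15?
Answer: 883/20 ≈ 44.150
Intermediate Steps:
Q(F) = 1/(-5 + F)
d(H, b) = -3 + H/(-5 + H) (d(H, b) = H/(-5 + H) - 3 = -3 + H/(-5 + H))
a(u, E) = (-15 + u)/(2*E) (a(u, E) = (u - 15)/(E + E) = (-15 + u)/((2*E)) = (-15 + u)*(1/(2*E)) = (-15 + u)/(2*E))
D(46, d(15, j)) - a(-170, -50) = 46 - (-15 - 170)/(2*(-50)) = 46 - (-1)*(-185)/(2*50) = 46 - 1*37/20 = 46 - 37/20 = 883/20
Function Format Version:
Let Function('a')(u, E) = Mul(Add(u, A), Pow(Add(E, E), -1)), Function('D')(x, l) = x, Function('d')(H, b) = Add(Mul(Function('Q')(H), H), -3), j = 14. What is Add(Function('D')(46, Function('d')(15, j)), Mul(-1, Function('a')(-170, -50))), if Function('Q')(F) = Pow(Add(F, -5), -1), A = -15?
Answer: Rational(883, 20) ≈ 44.150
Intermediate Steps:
Function('Q')(F) = Pow(Add(-5, F), -1)
Function('d')(H, b) = Add(-3, Mul(H, Pow(Add(-5, H), -1))) (Function('d')(H, b) = Add(Mul(Pow(Add(-5, H), -1), H), -3) = Add(Mul(H, Pow(Add(-5, H), -1)), -3) = Add(-3, Mul(H, Pow(Add(-5, H), -1))))
Function('a')(u, E) = Mul(Rational(1, 2), Pow(E, -1), Add(-15, u)) (Function('a')(u, E) = Mul(Add(u, -15), Pow(Add(E, E), -1)) = Mul(Add(-15, u), Pow(Mul(2, E), -1)) = Mul(Add(-15, u), Mul(Rational(1, 2), Pow(E, -1))) = Mul(Rational(1, 2), Pow(E, -1), Add(-15, u)))
Add(Function('D')(46, Function('d')(15, j)), Mul(-1, Function('a')(-170, -50))) = Add(46, Mul(-1, Mul(Rational(1, 2), Pow(-50, -1), Add(-15, -170)))) = Add(46, Mul(-1, Mul(Rational(1, 2), Rational(-1, 50), -185))) = Add(46, Mul(-1, Rational(37, 20))) = Add(46, Rational(-37, 20)) = Rational(883, 20)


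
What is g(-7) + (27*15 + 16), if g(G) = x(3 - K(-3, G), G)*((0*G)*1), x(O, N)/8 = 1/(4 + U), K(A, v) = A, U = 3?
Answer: 421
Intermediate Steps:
x(O, N) = 8/7 (x(O, N) = 8/(4 + 3) = 8/7)
g(G) = 0 (g(G) = 8*((0*G)*1)/7 = 8*(0*1)/7 = (8/7)*0 = 0)
g(-7) + (27*15 + 16) = 0 + (27*15 + 16) = 0 + (405 + 16) = 0 + 421 = 421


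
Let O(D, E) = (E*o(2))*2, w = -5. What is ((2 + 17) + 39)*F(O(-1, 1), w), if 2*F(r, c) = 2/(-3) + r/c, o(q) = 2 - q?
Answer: -58/3 ≈ -19.333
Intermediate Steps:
O(D, E) = 0 (O(D, E) = (E*(2 - 1*2))*2 = (E*(2 - 2))*2 = (E*0)*2 = 0*2 = 0)
F(r, c) = -1/3 + r/(2*c) (F(r, c) = (2/(-3) + r/c)/2 = (2*(-1/3) + r/c)/2 = (-2/3 + r/c)/2 = -1/3 + r/(2*c))
((2 + 17) + 39)*F(O(-1, 1), w) = ((2 + 17) + 39)*(((1/2)*0 - 1/3*(-5))/(-5)) = (19 + 39)*(-(0 + 5/3)/5) = 58*(-1/5*5/3) = 58*(-1/3) = -58/3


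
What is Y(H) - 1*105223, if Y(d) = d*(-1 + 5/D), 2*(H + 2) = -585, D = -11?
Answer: -1152741/11 ≈ -1.0479e+5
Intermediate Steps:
H = -589/2 (H = -2 + (½)*(-585) = -2 - 585/2 = -589/2 ≈ -294.50)
Y(d) = -16*d/11 (Y(d) = d*(-1 + 5/(-11)) = d*(-1 + 5*(-1/11)) = d*(-1 - 5/11) = d*(-16/11) = -16*d/11)
Y(H) - 1*105223 = -16/11*(-589/2) - 1*105223 = 4712/11 - 105223 = -1152741/11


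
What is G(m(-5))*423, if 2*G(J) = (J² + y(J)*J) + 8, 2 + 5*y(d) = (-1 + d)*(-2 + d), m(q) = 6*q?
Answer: -1064268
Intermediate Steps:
y(d) = -⅖ + (-1 + d)*(-2 + d)/5 (y(d) = -⅖ + ((-1 + d)*(-2 + d))/5 = -⅖ + (-1 + d)*(-2 + d)/5)
G(J) = 4 + J²/2 + J²*(-3 + J)/10 (G(J) = ((J² + (J*(-3 + J)/5)*J) + 8)/2 = ((J² + J²*(-3 + J)/5) + 8)/2 = (8 + J² + J²*(-3 + J)/5)/2 = 4 + J²/2 + J²*(-3 + J)/10)
G(m(-5))*423 = (4 + (6*(-5))²/5 + (6*(-5))³/10)*423 = (4 + (⅕)*(-30)² + (⅒)*(-30)³)*423 = (4 + (⅕)*900 + (⅒)*(-27000))*423 = (4 + 180 - 2700)*423 = -2516*423 = -1064268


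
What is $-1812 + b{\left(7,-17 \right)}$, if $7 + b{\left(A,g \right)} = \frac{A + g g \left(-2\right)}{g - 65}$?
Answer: $- \frac{148587}{82} \approx -1812.0$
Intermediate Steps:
$b{\left(A,g \right)} = -7 + \frac{A - 2 g^{2}}{-65 + g}$ ($b{\left(A,g \right)} = -7 + \frac{A + g g \left(-2\right)}{g - 65} = -7 + \frac{A + g^{2} \left(-2\right)}{-65 + g} = -7 + \frac{A - 2 g^{2}}{-65 + g}$)
$-1812 + b{\left(7,-17 \right)} = -1812 + \frac{455 + 7 - -119 - 2 \left(-17\right)^{2}}{-65 - 17} = -1812 + \frac{455 + 7 + 119 - 578}{-82} = -1812 - \frac{455 + 7 + 119 - 578}{82} = -1812 - \frac{3}{82} = - \frac{148587}{82}$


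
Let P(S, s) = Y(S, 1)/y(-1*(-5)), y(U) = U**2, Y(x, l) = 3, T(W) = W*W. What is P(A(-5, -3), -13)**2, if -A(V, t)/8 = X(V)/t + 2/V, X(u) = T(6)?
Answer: 9/625 ≈ 0.014400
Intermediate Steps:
T(W) = W**2
X(u) = 36 (X(u) = 6**2 = 36)
A(V, t) = -288/t - 16/V (A(V, t) = -8*(36/t + 2/V) = -8*(2/V + 36/t) = -288/t - 16/V)
P(S, s) = 3/25 (P(S, s) = 3/((-1*(-5))**2) = 3/(5**2) = 3/25)
P(A(-5, -3), -13)**2 = (3/25)**2 = 9/625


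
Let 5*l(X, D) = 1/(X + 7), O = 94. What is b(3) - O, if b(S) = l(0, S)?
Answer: -3289/35 ≈ -93.971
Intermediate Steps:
l(X, D) = 1/(5*(7 + X)) (l(X, D) = 1/(5*(X + 7)) = 1/(5*(7 + X)))
b(S) = 1/35 (b(S) = 1/(5*(7 + 0)) = (⅕)/7 = (⅕)*(⅐) = 1/35)
b(3) - O = 1/35 - 1*94 = 1/35 - 94 = -3289/35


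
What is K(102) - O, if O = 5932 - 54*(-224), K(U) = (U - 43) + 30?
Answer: -17939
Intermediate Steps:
K(U) = -13 + U (K(U) = (-43 + U) + 30 = -13 + U)
O = 18028 (O = 5932 - 1*(-12096) = 5932 + 12096 = 18028)
K(102) - O = (-13 + 102) - 1*18028 = 89 - 18028 = -17939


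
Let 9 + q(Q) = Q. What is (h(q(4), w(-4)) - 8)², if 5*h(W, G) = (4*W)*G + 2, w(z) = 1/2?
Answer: 2304/25 ≈ 92.160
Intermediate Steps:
q(Q) = -9 + Q
w(z) = ½
h(W, G) = ⅖ + 4*G*W/5 (h(W, G) = ((4*W)*G + 2)/5 = (4*G*W + 2)/5 = (2 + 4*G*W)/5 = ⅖ + 4*G*W/5)
(h(q(4), w(-4)) - 8)² = ((⅖ + (⅘)*(½)*(-9 + 4)) - 8)² = ((⅖ + (⅘)*(½)*(-5)) - 8)² = ((⅖ - 2) - 8)² = (-8/5 - 8)² = (-48/5)² = 2304/25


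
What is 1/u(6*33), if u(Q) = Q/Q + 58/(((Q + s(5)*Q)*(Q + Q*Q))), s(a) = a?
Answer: 23404788/23404817 ≈ 1.0000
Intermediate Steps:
u(Q) = 1 + 29/(3*Q*(Q + Q²)) (u(Q) = Q/Q + 58/(((Q + 5*Q)*(Q + Q*Q))) = 1 + 58/(((6*Q)*(Q + Q²))) = 1 + 58/((6*Q*(Q + Q²))) = 1 + 58*(1/(6*Q*(Q + Q²))) = 1 + 29/(3*Q*(Q + Q²)))
1/u(6*33) = 1/((29/3 + (6*33)² + (6*33)³)/((6*33)²*(1 + 6*33))) = 1/((29/3 + 198² + 198³)/(198²*(1 + 198))) = 1/((1/39204)*(29/3 + 39204 + 7762392)/199) = 1/((1/39204)*(1/199)*(23404817/3)) = 1/(23404817/23404788) = 23404788/23404817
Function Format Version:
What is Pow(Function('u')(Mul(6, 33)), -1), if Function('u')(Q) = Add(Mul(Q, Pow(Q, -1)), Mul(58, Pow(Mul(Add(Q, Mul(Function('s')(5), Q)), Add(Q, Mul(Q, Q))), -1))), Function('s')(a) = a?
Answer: Rational(23404788, 23404817) ≈ 1.0000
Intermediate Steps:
Function('u')(Q) = Add(1, Mul(Rational(29, 3), Pow(Q, -1), Pow(Add(Q, Pow(Q, 2)), -1))) (Function('u')(Q) = Add(Mul(Q, Pow(Q, -1)), Mul(58, Pow(Mul(Add(Q, Mul(5, Q)), Add(Q, Mul(Q, Q))), -1))) = Add(1, Mul(58, Pow(Mul(Mul(6, Q), Add(Q, Pow(Q, 2))), -1))) = Add(1, Mul(58, Pow(Mul(6, Q, Add(Q, Pow(Q, 2))), -1))) = Add(1, Mul(58, Mul(Rational(1, 6), Pow(Q, -1), Pow(Add(Q, Pow(Q, 2)), -1)))) = Add(1, Mul(Rational(29, 3), Pow(Q, -1), Pow(Add(Q, Pow(Q, 2)), -1))))
Pow(Function('u')(Mul(6, 33)), -1) = Pow(Mul(Pow(Mul(6, 33), -2), Pow(Add(1, Mul(6, 33)), -1), Add(Rational(29, 3), Pow(Mul(6, 33), 2), Pow(Mul(6, 33), 3))), -1) = Pow(Mul(Pow(198, -2), Pow(Add(1, 198), -1), Add(Rational(29, 3), Pow(198, 2), Pow(198, 3))), -1) = Pow(Mul(Rational(1, 39204), Pow(199, -1), Add(Rational(29, 3), 39204, 7762392)), -1) = Pow(Mul(Rational(1, 39204), Rational(1, 199), Rational(23404817, 3)), -1) = Pow(Rational(23404817, 23404788), -1) = Rational(23404788, 23404817)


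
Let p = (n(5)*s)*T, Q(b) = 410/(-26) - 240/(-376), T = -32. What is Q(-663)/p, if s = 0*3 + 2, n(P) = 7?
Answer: 9245/273728 ≈ 0.033774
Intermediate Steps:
Q(b) = -9245/611 (Q(b) = 410*(-1/26) - 240*(-1/376) = -205/13 + 30/47 = -9245/611)
s = 2 (s = 0 + 2 = 2)
p = -448 (p = (7*2)*(-32) = 14*(-32) = -448)
Q(-663)/p = -9245/611/(-448) = -9245/611*(-1/448) = 9245/273728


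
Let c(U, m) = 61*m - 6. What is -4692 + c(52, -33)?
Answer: -6711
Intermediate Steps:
c(U, m) = -6 + 61*m
-4692 + c(52, -33) = -4692 + (-6 + 61*(-33)) = -4692 + (-6 - 2013) = -4692 - 2019 = -6711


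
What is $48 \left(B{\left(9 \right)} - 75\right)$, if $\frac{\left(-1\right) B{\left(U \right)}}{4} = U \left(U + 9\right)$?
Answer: $-34704$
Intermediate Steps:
$B{\left(U \right)} = - 4 U \left(9 + U\right)$ ($B{\left(U \right)} = - 4 U \left(U + 9\right) = - 4 U \left(9 + U\right)$)
$48 \left(B{\left(9 \right)} - 75\right) = 48 \left(\left(-4\right) 9 \left(9 + 9\right) - 75\right) = 48 \left(\left(-4\right) 9 \cdot 18 - 75\right) = 48 \left(-648 - 75\right) = 48 \left(-723\right) = -34704$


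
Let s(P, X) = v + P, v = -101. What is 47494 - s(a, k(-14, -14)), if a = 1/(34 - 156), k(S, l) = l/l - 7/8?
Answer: 5806591/122 ≈ 47595.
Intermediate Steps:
k(S, l) = ⅛ (k(S, l) = 1 - 7*⅛ = 1 - 7/8 = ⅛)
a = -1/122 (a = 1/(-122) = -1/122 ≈ -0.0081967)
s(P, X) = -101 + P
47494 - s(a, k(-14, -14)) = 47494 - (-101 - 1/122) = 47494 - 1*(-12323/122) = 47494 + 12323/122 = 5806591/122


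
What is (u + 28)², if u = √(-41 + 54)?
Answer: (28 + √13)² ≈ 998.91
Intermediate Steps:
u = √13 ≈ 3.6056
(u + 28)² = (√13 + 28)² = (28 + √13)²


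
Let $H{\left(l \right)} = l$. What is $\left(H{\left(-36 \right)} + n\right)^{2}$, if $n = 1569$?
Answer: $2350089$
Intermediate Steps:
$\left(H{\left(-36 \right)} + n\right)^{2} = \left(-36 + 1569\right)^{2} = 1533^{2} = 2350089$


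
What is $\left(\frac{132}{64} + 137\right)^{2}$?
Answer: $\frac{4950625}{256} \approx 19338.0$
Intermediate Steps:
$\left(\frac{132}{64} + 137\right)^{2} = \left(132 \cdot \frac{1}{64} + 137\right)^{2} = \left(\frac{33}{16} + 137\right)^{2} = \left(\frac{2225}{16}\right)^{2} = \frac{4950625}{256}$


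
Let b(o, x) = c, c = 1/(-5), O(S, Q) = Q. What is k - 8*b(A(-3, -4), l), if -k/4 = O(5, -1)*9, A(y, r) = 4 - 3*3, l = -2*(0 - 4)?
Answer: 188/5 ≈ 37.600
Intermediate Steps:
l = 8 (l = -2*(-4) = 8)
A(y, r) = -5 (A(y, r) = 4 - 9 = -5)
k = 36 (k = -(-4)*9 = -4*(-9) = 36)
c = -1/5 ≈ -0.20000
b(o, x) = -1/5
k - 8*b(A(-3, -4), l) = 36 - 8*(-1/5) = 36 + 8/5 = 188/5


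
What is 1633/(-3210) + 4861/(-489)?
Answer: -1822483/174410 ≈ -10.449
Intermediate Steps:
1633/(-3210) + 4861/(-489) = 1633*(-1/3210) + 4861*(-1/489) = -1633/3210 - 4861/489 = -1822483/174410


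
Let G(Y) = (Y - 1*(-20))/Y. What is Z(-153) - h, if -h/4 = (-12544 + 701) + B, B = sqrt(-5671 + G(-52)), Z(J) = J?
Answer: -47525 + 4*I*sqrt(958295)/13 ≈ -47525.0 + 301.21*I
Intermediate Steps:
G(Y) = (20 + Y)/Y (G(Y) = (Y + 20)/Y = (20 + Y)/Y)
B = I*sqrt(958295)/13 (B = sqrt(-5671 + (20 - 52)/(-52)) = sqrt(-5671 - 1/52*(-32)) = sqrt(-5671 + 8/13) = sqrt(-73715/13) = I*sqrt(958295)/13 ≈ 75.302*I)
h = 47372 - 4*I*sqrt(958295)/13 (h = -4*((-12544 + 701) + I*sqrt(958295)/13) = -4*(-11843 + I*sqrt(958295)/13) = 47372 - 4*I*sqrt(958295)/13 ≈ 47372.0 - 301.21*I)
Z(-153) - h = -153 - (47372 - 4*I*sqrt(958295)/13) = -153 + (-47372 + 4*I*sqrt(958295)/13) = -47525 + 4*I*sqrt(958295)/13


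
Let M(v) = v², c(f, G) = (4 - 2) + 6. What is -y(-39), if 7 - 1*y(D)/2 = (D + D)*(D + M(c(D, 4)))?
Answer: -3914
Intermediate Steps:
c(f, G) = 8 (c(f, G) = 2 + 6 = 8)
y(D) = 14 - 4*D*(64 + D) (y(D) = 14 - 2*(D + D)*(D + 8²) = 14 - 2*2*D*(D + 64) = 14 - 2*2*D*(64 + D) = 14 - 4*D*(64 + D))
-y(-39) = -(14 - 256*(-39) - 4*(-39)²) = -(14 + 9984 - 4*1521) = -(14 + 9984 - 6084) = -1*3914 = -3914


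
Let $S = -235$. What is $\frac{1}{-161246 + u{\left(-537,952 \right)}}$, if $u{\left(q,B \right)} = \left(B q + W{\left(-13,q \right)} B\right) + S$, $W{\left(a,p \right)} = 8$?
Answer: $- \frac{1}{665089} \approx -1.5036 \cdot 10^{-6}$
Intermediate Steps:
$u{\left(q,B \right)} = -235 + 8 B + B q$ ($u{\left(q,B \right)} = \left(B q + 8 B\right) - 235 = \left(8 B + B q\right) - 235 = -235 + 8 B + B q$)
$\frac{1}{-161246 + u{\left(-537,952 \right)}} = \frac{1}{-161246 + \left(-235 + 8 \cdot 952 + 952 \left(-537\right)\right)} = \frac{1}{-161246 - 503843} = \frac{1}{-665089} = - \frac{1}{665089}$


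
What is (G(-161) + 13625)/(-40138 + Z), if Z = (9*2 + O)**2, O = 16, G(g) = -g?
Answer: -6893/19491 ≈ -0.35365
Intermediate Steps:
Z = 1156 (Z = (9*2 + 16)**2 = (18 + 16)**2 = 34**2 = 1156)
(G(-161) + 13625)/(-40138 + Z) = (-1*(-161) + 13625)/(-40138 + 1156) = (161 + 13625)/(-38982) = 13786*(-1/38982) = -6893/19491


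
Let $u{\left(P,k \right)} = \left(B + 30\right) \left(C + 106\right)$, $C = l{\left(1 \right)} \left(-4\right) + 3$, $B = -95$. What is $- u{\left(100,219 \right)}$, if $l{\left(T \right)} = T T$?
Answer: $6825$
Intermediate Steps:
$l{\left(T \right)} = T^{2}$
$C = -1$ ($C = 1^{2} \left(-4\right) + 3 = 1 \left(-4\right) + 3 = -4 + 3 = -1$)
$u{\left(P,k \right)} = -6825$ ($u{\left(P,k \right)} = \left(-95 + 30\right) \left(-1 + 106\right) = \left(-65\right) 105 = -6825$)
$- u{\left(100,219 \right)} = \left(-1\right) \left(-6825\right) = 6825$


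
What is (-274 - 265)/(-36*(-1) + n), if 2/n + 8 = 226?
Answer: -58751/3925 ≈ -14.968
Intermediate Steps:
n = 1/109 (n = 2/(-8 + 226) = 2/218 = 2*(1/218) = 1/109 ≈ 0.0091743)
(-274 - 265)/(-36*(-1) + n) = (-274 - 265)/(-36*(-1) + 1/109) = -539/(36 + 1/109) = -539/3925/109 = -539*109/3925 = -58751/3925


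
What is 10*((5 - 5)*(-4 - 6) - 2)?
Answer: -20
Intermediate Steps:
10*((5 - 5)*(-4 - 6) - 2) = 10*(0*(-10) - 2) = 10*(0 - 2) = 10*(-2) = -20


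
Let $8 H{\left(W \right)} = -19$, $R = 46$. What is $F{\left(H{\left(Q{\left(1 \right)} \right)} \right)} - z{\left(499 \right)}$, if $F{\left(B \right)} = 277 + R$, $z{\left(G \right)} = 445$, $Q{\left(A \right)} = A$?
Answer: $-122$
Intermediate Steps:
$H{\left(W \right)} = - \frac{19}{8}$ ($H{\left(W \right)} = \frac{1}{8} \left(-19\right) = - \frac{19}{8}$)
$F{\left(B \right)} = 323$ ($F{\left(B \right)} = 277 + 46 = 323$)
$F{\left(H{\left(Q{\left(1 \right)} \right)} \right)} - z{\left(499 \right)} = 323 - 445 = -122$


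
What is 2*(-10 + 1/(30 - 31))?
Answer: -22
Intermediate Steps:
2*(-10 + 1/(30 - 31)) = 2*(-10 + 1/(-1)) = 2*(-10 - 1) = 2*(-11) = -22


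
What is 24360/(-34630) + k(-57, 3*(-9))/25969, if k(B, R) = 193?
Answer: -62592125/89930647 ≈ -0.69600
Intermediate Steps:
24360/(-34630) + k(-57, 3*(-9))/25969 = 24360/(-34630) + 193/25969 = 24360*(-1/34630) + 193*(1/25969) = -2436/3463 + 193/25969 = -62592125/89930647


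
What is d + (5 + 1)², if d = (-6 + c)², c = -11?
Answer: 325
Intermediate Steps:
d = 289 (d = (-6 - 11)² = (-17)² = 289)
d + (5 + 1)² = 289 + (5 + 1)² = 289 + 6² = 289 + 36 = 325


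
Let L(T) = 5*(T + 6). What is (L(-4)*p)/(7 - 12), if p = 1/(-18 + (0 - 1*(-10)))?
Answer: ¼ ≈ 0.25000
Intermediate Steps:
p = -⅛ (p = 1/(-18 + (0 + 10)) = 1/(-18 + 10) = 1/(-8) = -⅛ ≈ -0.12500)
L(T) = 30 + 5*T (L(T) = 5*(6 + T) = 30 + 5*T)
(L(-4)*p)/(7 - 12) = ((30 + 5*(-4))*(-⅛))/(7 - 12) = ((30 - 20)*(-⅛))/(-5) = (10*(-⅛))*(-⅕) = -5/4*(-⅕) = ¼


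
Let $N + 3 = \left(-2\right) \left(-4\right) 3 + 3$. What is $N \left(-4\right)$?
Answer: $-96$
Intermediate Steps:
$N = 24$ ($N = -3 + \left(\left(-2\right) \left(-4\right) 3 + 3\right) = -3 + \left(8 \cdot 3 + 3\right) = -3 + \left(24 + 3\right) = -3 + 27 = 24$)
$N \left(-4\right) = 24 \left(-4\right) = -96$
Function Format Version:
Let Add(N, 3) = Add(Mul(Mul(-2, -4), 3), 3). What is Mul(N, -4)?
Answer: -96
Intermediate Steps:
N = 24 (N = Add(-3, Add(Mul(Mul(-2, -4), 3), 3)) = Add(-3, Add(Mul(8, 3), 3)) = Add(-3, Add(24, 3)) = Add(-3, 27) = 24)
Mul(N, -4) = Mul(24, -4) = -96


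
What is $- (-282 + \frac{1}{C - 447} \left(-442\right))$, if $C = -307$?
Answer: $\frac{8161}{29} \approx 281.41$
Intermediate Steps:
$- (-282 + \frac{1}{C - 447} \left(-442\right)) = - (-282 + \frac{1}{-307 - 447} \left(-442\right)) = - (-282 + \frac{1}{-754} \left(-442\right)) = - (-282 - - \frac{17}{29}) = - (-282 + \frac{17}{29}) = \left(-1\right) \left(- \frac{8161}{29}\right) = \frac{8161}{29}$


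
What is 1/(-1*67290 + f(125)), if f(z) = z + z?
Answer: -1/67040 ≈ -1.4916e-5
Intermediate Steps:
f(z) = 2*z
1/(-1*67290 + f(125)) = 1/(-1*67290 + 2*125) = 1/(-67290 + 250) = 1/(-67040) = -1/67040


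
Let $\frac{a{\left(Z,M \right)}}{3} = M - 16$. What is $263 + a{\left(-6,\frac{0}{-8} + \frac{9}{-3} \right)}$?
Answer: $206$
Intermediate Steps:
$a{\left(Z,M \right)} = -48 + 3 M$ ($a{\left(Z,M \right)} = 3 \left(M - 16\right) = 3 \left(-16 + M\right) = -48 + 3 M$)
$263 + a{\left(-6,\frac{0}{-8} + \frac{9}{-3} \right)} = 263 - \left(48 - 3 \left(\frac{0}{-8} + \frac{9}{-3}\right)\right) = 263 - \left(48 - 3 \left(0 \left(- \frac{1}{8}\right) + 9 \left(- \frac{1}{3}\right)\right)\right) = 263 - \left(48 - 3 \left(0 - 3\right)\right) = 263 + \left(-48 + 3 \left(-3\right)\right) = 263 - 57 = 206$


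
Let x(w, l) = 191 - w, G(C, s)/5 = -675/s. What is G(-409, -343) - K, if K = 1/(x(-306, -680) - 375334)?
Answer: 1265075218/128569091 ≈ 9.8396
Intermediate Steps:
G(C, s) = -3375/s (G(C, s) = 5*(-675/s) = -3375/s)
K = -1/374837 (K = 1/((191 - 1*(-306)) - 375334) = 1/((191 + 306) - 375334) = 1/(497 - 375334) = 1/(-374837) = -1/374837 ≈ -2.6678e-6)
G(-409, -343) - K = -3375/(-343) - 1*(-1/374837) = -3375*(-1/343) + 1/374837 = 3375/343 + 1/374837 = 1265075218/128569091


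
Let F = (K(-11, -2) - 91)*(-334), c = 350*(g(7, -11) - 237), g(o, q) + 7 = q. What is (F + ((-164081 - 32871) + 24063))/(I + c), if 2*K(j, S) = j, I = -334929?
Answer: 6698/20199 ≈ 0.33160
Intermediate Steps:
g(o, q) = -7 + q
K(j, S) = j/2
c = -89250 (c = 350*((-7 - 11) - 237) = 350*(-18 - 237) = 350*(-255) = -89250)
F = 32231 (F = ((½)*(-11) - 91)*(-334) = (-11/2 - 91)*(-334) = -193/2*(-334) = 32231)
(F + ((-164081 - 32871) + 24063))/(I + c) = (32231 + ((-164081 - 32871) + 24063))/(-334929 - 89250) = (32231 + (-196952 + 24063))/(-424179) = (32231 - 172889)*(-1/424179) = -140658*(-1/424179) = 6698/20199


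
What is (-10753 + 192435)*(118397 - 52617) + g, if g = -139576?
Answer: 11950902384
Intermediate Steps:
(-10753 + 192435)*(118397 - 52617) + g = (-10753 + 192435)*(118397 - 52617) - 139576 = 181682*65780 - 139576 = 11951041960 - 139576 = 11950902384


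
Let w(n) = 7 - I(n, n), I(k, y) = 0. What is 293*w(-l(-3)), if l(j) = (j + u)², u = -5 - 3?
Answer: 2051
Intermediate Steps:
u = -8
l(j) = (-8 + j)² (l(j) = (j - 8)² = (-8 + j)²)
w(n) = 7 (w(n) = 7 - 1*0 = 7 + 0 = 7)
293*w(-l(-3)) = 293*7 = 2051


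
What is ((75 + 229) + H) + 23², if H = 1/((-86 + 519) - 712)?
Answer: 232406/279 ≈ 833.00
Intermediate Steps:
H = -1/279 (H = 1/(433 - 712) = 1/(-279) = -1/279 ≈ -0.0035842)
((75 + 229) + H) + 23² = ((75 + 229) - 1/279) + 23² = (304 - 1/279) + 529 = 84815/279 + 529 = 232406/279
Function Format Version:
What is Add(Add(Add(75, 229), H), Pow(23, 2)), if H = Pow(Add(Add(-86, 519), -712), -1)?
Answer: Rational(232406, 279) ≈ 833.00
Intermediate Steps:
H = Rational(-1, 279) (H = Pow(Add(433, -712), -1) = Pow(-279, -1) = Rational(-1, 279) ≈ -0.0035842)
Add(Add(Add(75, 229), H), Pow(23, 2)) = Add(Add(Add(75, 229), Rational(-1, 279)), Pow(23, 2)) = Add(Add(304, Rational(-1, 279)), 529) = Add(Rational(84815, 279), 529) = Rational(232406, 279)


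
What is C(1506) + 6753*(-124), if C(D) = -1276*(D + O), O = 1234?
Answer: -4333612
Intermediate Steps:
C(D) = -1574584 - 1276*D (C(D) = -1276*(D + 1234) = -1276*(1234 + D) = -1574584 - 1276*D)
C(1506) + 6753*(-124) = (-1574584 - 1276*1506) + 6753*(-124) = (-1574584 - 1921656) - 837372 = -3496240 - 837372 = -4333612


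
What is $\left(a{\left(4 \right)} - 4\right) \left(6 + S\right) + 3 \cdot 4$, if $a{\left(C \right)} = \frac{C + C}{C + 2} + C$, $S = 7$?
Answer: $\frac{88}{3} \approx 29.333$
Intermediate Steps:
$a{\left(C \right)} = C + \frac{2 C}{2 + C}$ ($a{\left(C \right)} = \frac{2 C}{2 + C} + C = C + \frac{2 C}{2 + C}$)
$\left(a{\left(4 \right)} - 4\right) \left(6 + S\right) + 3 \cdot 4 = \left(\frac{4 \left(4 + 4\right)}{2 + 4} - 4\right) \left(6 + 7\right) + 3 \cdot 4 = \left(4 \cdot \frac{1}{6} \cdot 8 - 4\right) 13 + 12 = \left(\frac{16}{3} - 4\right) 13 + 12 = \frac{4}{3} \cdot 13 + 12 = \frac{52}{3} + 12 = \frac{88}{3}$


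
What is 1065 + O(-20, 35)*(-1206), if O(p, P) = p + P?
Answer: -17025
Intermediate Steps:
O(p, P) = P + p
1065 + O(-20, 35)*(-1206) = 1065 + (35 - 20)*(-1206) = 1065 + 15*(-1206) = 1065 - 18090 = -17025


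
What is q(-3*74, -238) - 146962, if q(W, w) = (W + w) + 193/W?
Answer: -32727877/222 ≈ -1.4742e+5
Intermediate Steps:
q(W, w) = W + w + 193/W
q(-3*74, -238) - 146962 = (-3*74 - 238 + 193/((-3*74))) - 146962 = (-222 - 238 + 193/(-222)) - 146962 = (-222 - 238 + 193*(-1/222)) - 146962 = (-222 - 238 - 193/222) - 146962 = -102313/222 - 146962 = -32727877/222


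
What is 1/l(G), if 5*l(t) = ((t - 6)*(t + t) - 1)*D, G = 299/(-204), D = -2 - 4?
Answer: -17340/434569 ≈ -0.039902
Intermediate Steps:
D = -6
G = -299/204 (G = 299*(-1/204) = -299/204 ≈ -1.4657)
l(t) = 6/5 - 12*t*(-6 + t)/5 (l(t) = (((t - 6)*(t + t) - 1)*(-6))/5 = (((-6 + t)*(2*t) - 1)*(-6))/5 = ((2*t*(-6 + t) - 1)*(-6))/5 = ((-1 + 2*t*(-6 + t))*(-6))/5 = (6 - 12*t*(-6 + t))/5 = 6/5 - 12*t*(-6 + t)/5)
1/l(G) = 1/(6/5 - 12*(-299/204)**2/5 + (72/5)*(-299/204)) = 1/(6/5 - 12/5*89401/41616 - 1794/85) = 1/(6/5 - 89401/17340 - 1794/85) = 1/(-434569/17340) = -17340/434569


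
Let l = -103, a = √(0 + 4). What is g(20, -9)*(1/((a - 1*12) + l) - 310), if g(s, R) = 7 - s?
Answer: 455403/113 ≈ 4030.1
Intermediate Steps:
a = 2 (a = √4 = 2)
g(20, -9)*(1/((a - 1*12) + l) - 310) = (7 - 1*20)*(1/((2 - 1*12) - 103) - 310) = (7 - 20)*(1/((2 - 12) - 103) - 310) = -13*(1/(-10 - 103) - 310) = -13*(1/(-113) - 310) = -13*(-1/113 - 310) = -13*(-35031/113) = 455403/113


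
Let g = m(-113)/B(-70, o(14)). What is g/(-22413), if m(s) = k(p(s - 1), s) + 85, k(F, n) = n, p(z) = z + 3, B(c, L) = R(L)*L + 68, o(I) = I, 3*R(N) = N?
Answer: 7/747100 ≈ 9.3696e-6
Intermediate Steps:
R(N) = N/3
B(c, L) = 68 + L²/3 (B(c, L) = (L/3)*L + 68 = L²/3 + 68 = 68 + L²/3)
p(z) = 3 + z
m(s) = 85 + s (m(s) = s + 85 = 85 + s)
g = -21/100 (g = (85 - 113)/(68 + (⅓)*14²) = -28/(68 + (⅓)*196) = -28/(68 + 196/3) = -28/400/3 = -28*3/400 = -21/100 ≈ -0.21000)
g/(-22413) = -21/100/(-22413) = -21/100*(-1/22413) = 7/747100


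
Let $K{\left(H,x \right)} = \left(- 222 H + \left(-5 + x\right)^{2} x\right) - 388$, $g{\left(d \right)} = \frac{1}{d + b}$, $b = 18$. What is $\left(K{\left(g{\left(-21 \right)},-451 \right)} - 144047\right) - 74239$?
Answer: $-93997736$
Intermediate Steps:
$g{\left(d \right)} = \frac{1}{18 + d}$ ($g{\left(d \right)} = \frac{1}{d + 18} = \frac{1}{18 + d}$)
$K{\left(H,x \right)} = -388 - 222 H + x \left(-5 + x\right)^{2}$ ($K{\left(H,x \right)} = \left(- 222 H + x \left(-5 + x\right)^{2}\right) - 388 = -388 - 222 H + x \left(-5 + x\right)^{2}$)
$\left(K{\left(g{\left(-21 \right)},-451 \right)} - 144047\right) - 74239 = \left(\left(-388 - \frac{222}{18 - 21} - 451 \left(-5 - 451\right)^{2}\right) - 144047\right) - 74239 = \left(\left(-388 - \frac{222}{-3} - 451 \left(-456\right)^{2}\right) - 144047\right) - 74239 = \left(\left(-388 - -74 - 93779136\right) - 144047\right) - 74239 = \left(\left(-388 + 74 - 93779136\right) - 144047\right) - 74239 = \left(-93779450 - 144047\right) - 74239 = -93923497 - 74239 = -93997736$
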